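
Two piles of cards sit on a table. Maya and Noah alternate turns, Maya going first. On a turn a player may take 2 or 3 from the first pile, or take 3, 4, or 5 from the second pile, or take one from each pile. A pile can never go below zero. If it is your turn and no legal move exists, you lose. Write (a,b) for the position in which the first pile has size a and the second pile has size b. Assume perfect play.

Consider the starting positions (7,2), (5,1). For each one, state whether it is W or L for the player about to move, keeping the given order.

Build the W/L table. Terminal = L. A non-terminal position is W if it has a move to some L; otherwise it is L.
No move ever increases a pile, so every position that can arise here has a ≤ 7 and b ≤ 2; it is enough to label the cells with 0 ≤ a ≤ 7 and 0 ≤ b ≤ 2.
Every move lowers a or b (never raises either), so fill the grid row by row in increasing a, and left to right within a row: each cell's successors are then already labelled.
      b=0  b=1  b=2
a=0:    L    L    L
a=1:    L    W    W
a=2:    W    W    W
a=3:    W    W    W
a=4:    W    L    L
a=5:    L    L    W
a=6:    L    W    W
a=7:    W    W    W
Cells with no legal move (terminal, hence L): (0,0), (0,1), (0,2), (1,0).
The remaining L cells, each justified by listing all of its moves:
(4,1): moves to (2,1)(W), (1,1)(W), (3,0)(W); every one is W ⇒ L
(4,2): moves to (2,2)(W), (1,2)(W), (3,1)(W); every one is W ⇒ L
(5,0): moves to (3,0)(W), (2,0)(W); every one is W ⇒ L
(5,1): moves to (3,1)(W), (2,1)(W), (4,0)(W); every one is W ⇒ L
(6,0): moves to (4,0)(W), (3,0)(W); every one is W ⇒ L
Every other cell has at least one move into one of the L cells above, so it is W.
(7,2): the move to (4,2) reaches an L cell, so W
(5,1): one of the L cells justified above, so L

(7,2): W, (5,1): L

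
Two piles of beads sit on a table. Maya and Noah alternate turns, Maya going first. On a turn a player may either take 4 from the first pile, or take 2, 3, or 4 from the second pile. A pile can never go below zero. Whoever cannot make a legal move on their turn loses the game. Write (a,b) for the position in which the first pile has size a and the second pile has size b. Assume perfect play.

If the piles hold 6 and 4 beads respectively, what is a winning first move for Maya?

Use the standard recursion: the mover loses at a terminal position; elsewhere, the mover wins exactly when some move hands the opponent an L position.
No move ever increases a pile, so every position that can arise here has a ≤ 6 and b ≤ 4; it is enough to label the cells with 0 ≤ a ≤ 6 and 0 ≤ b ≤ 4.
Every move lowers a or b (never raises either), so fill the grid row by row in increasing a, and left to right within a row: each cell's successors are then already labelled.
      b=0  b=1  b=2  b=3  b=4
a=0:    L    L    W    W    W
a=1:    L    L    W    W    W
a=2:    L    L    W    W    W
a=3:    L    L    W    W    W
a=4:    W    W    L    L    W
a=5:    W    W    L    L    W
a=6:    W    W    L    L    W
Cells with no legal move (terminal, hence L): (0,0), (0,1), (1,0), (1,1), (2,0), (2,1), (3,0), (3,1).
The remaining L cells, each justified by listing all of its moves:
(4,2): L (options (0,2)(W), (4,0)(W) are all W)
(4,3): L (options (0,3)(W), (4,1)(W), (4,0)(W) are all W)
(5,2): L (options (1,2)(W), (5,0)(W) are all W)
(5,3): L (options (1,3)(W), (5,1)(W), (5,0)(W) are all W)
(6,2): L (options (2,2)(W), (6,0)(W) are all W)
(6,3): L (options (2,3)(W), (6,1)(W), (6,0)(W) are all W)
Every other cell has at least one move into one of the L cells above, so it is W.
From (6,4), the L positions reachable in one move are: (6,2).

Move to (6,2).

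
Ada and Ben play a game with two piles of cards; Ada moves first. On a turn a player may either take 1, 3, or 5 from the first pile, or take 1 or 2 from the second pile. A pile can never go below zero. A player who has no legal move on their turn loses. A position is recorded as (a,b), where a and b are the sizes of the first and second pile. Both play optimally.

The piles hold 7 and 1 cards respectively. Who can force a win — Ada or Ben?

Ben wins.

Work bottom-up. With no move the player to move loses. Otherwise the position is W if at least one move leads to an L position for the opponent, and L if every move leads to a W.
No move ever increases a pile, so every position that can arise here has a ≤ 7 and b ≤ 1; it is enough to label the cells with 0 ≤ a ≤ 7 and 0 ≤ b ≤ 1.
Every move lowers a or b (never raises either), so fill the grid row by row in increasing a, and left to right within a row: each cell's successors are then already labelled.
      b=0  b=1
a=0:    L    W
a=1:    W    L
a=2:    L    W
a=3:    W    L
a=4:    L    W
a=5:    W    L
a=6:    L    W
a=7:    W    L
Cells with no legal move (terminal, hence L): (0,0).
The remaining L cells, each justified by listing all of its moves:
(1,1): L (options (0,1)(W), (1,0)(W) are all W)
(2,0): L (sole option (1,0)(W) is W)
(3,1): L (options (2,1)(W), (0,1)(W), (3,0)(W) are all W)
(4,0): L (options (3,0)(W), (1,0)(W) are all W)
(5,1): L (options (4,1)(W), (2,1)(W), (0,1)(W), (5,0)(W) are all W)
(6,0): L (options (5,0)(W), (3,0)(W), (1,0)(W) are all W)
(7,1): L (options (6,1)(W), (4,1)(W), (2,1)(W), (7,0)(W) are all W)
Every other cell has at least one move into one of the L cells above, so it is W.
The starting position (7,1) is L: whatever Ada does, the opponent receives a W position.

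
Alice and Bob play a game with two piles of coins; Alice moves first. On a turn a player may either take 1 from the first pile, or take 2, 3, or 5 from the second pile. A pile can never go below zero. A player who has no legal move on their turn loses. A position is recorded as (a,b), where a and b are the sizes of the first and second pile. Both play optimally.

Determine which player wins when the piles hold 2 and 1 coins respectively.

Work bottom-up. With no move the player to move loses. Otherwise the position is W if at least one move leads to an L position for the opponent, and L if every move leads to a W.
No move ever increases a pile, so every position that can arise here has a ≤ 2 and b ≤ 1; it is enough to label the cells with 0 ≤ a ≤ 2 and 0 ≤ b ≤ 1.
Every move lowers a or b (never raises either), so fill the grid row by row in increasing a, and left to right within a row: each cell's successors are then already labelled.
      b=0  b=1
a=0:    L    L
a=1:    W    W
a=2:    L    L
Cells with no legal move (terminal, hence L): (0,0), (0,1).
The remaining L cells, each justified by listing all of its moves:
(2,0): →(1,0)(W) only, which is W, so L
(2,1): →(1,1)(W) only, which is W, so L
Every other cell has at least one move into one of the L cells above, so it is W.
Every move from (2,1) reaches a W position, so the mover loses.

Bob wins.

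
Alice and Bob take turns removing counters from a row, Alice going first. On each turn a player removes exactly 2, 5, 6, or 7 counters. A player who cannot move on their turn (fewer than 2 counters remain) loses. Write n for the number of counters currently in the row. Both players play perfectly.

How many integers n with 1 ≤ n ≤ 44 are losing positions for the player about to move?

11

Compute win/loss labels from the base case upward. A position with no move is L. Any other position is W if it can reach an L in one move, else L.
n=0: no move → L
n=1: no move → L
n=2: →0(L), so W
n=3: →1(L), so W
n=4: →2(W) only, which is W, so L
n=5: →0(L), so W
n=6: →4(L), so W
n=7: →1(L), so W
n=8: →1(L), so W
n=9: →4(L), so W
n=10: →4(L), so W
n=11: →4(L), so W
n=12: →10(W), 7(W), 6(W), 5(W) — all W, so L
n=13: →11(W), 8(W), 7(W), 6(W) — all W, so L
n=14: →12(L), so W
n=15: →13(L), so W
n=16: →14(W), 11(W), 10(W), 9(W) — all W, so L
n=17: →12(L), so W
n=18: →16(L), so W
n=19: →13(L), so W
n=20: →13(L), so W
n=21: →16(L), so W
n=22: →16(L), so W
n=23: →16(L), so W
n=24: →22(W), 19(W), 18(W), 17(W) — all W, so L
n=25: →23(W), 20(W), 19(W), 18(W) — all W, so L
n=26: →24(L), so W
n=27: →25(L), so W
n=28: →26(W), 23(W), 22(W), 21(W) — all W, so L
n=29: →24(L), so W
n=30: →28(L), so W
n=31: →25(L), so W
n=32: →25(L), so W
n=33: →28(L), so W
n=34: →28(L), so W
n=35: →28(L), so W
n=36: →34(W), 31(W), 30(W), 29(W) — all W, so L
n=37: →35(W), 32(W), 31(W), 30(W) — all W, so L
n=38: →36(L), so W
n=39: →37(L), so W
n=40: →38(W), 35(W), 34(W), 33(W) — all W, so L
n=41: →36(L), so W
n=42: →40(L), so W
n=43: →37(L), so W
n=44: →37(L), so W
L entries with 1 ≤ n ≤ 44 (n=0 is outside the asked range and is not counted): n = 1, 4, 12, 13, 16, 24, 25, 28, 36, 37, 40; that makes 11.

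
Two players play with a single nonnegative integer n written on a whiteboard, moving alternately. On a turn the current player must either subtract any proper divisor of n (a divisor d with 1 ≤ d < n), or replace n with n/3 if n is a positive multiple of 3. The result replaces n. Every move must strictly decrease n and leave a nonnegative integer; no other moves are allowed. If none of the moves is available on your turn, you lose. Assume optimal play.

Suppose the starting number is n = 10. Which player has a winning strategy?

Build the W/L table. Terminal = L. A non-terminal position is W if it has a move to some L; otherwise it is L.
n=0: no move → L
n=1: no move → L
n=2: reaches L-position 1 → W
n=3: reaches L-position 1 → W
n=4: only reaches 2(W), 3(W), all W → L
n=5: reaches L-position 4 → W
n=6: reaches L-position 4 → W
n=7: only reaches 6(W), which is W → L
n=8: reaches L-position 4 → W
n=9: only reaches 3(W), 6(W), 8(W), all W → L
n=10: reaches L-position 9 → W
From 10 the player to move can move to 9, reaching an L position.

The first player wins.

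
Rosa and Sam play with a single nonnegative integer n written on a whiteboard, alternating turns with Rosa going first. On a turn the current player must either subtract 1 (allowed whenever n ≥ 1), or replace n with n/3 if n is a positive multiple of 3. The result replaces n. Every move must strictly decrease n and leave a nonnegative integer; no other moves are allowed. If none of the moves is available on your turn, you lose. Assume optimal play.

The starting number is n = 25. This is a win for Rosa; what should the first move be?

Move to 24.

Positions with no move are L. A position that does have a move is losing for the player to move precisely when every available move leads to a winning position for the opponent. Fill in the labels:
n=0: no move → L
n=1: reaches L-position 0 → W
n=2: only reaches 1(W), which is W → L
n=3: reaches L-position 2 → W
n=4: only reaches 3(W), which is W → L
n=5: reaches L-position 4 → W
n=6: reaches L-position 2 → W
n=7: only reaches 6(W), which is W → L
n=8: reaches L-position 7 → W
n=9: only reaches 3(W), 8(W), all W → L
n=10: reaches L-position 9 → W
n=11: only reaches 10(W), which is W → L
n=12: reaches L-position 4 → W
n=13: only reaches 12(W), which is W → L
n=14: reaches L-position 13 → W
n=15: only reaches 5(W), 14(W), all W → L
n=16: reaches L-position 15 → W
n=17: only reaches 16(W), which is W → L
n=18: reaches L-position 17 → W
n=19: only reaches 18(W), which is W → L
n=20: reaches L-position 19 → W
n=21: reaches L-position 7 → W
n=22: only reaches 21(W), which is W → L
n=23: reaches L-position 22 → W
n=24: only reaches 8(W), 23(W), all W → L
n=25: reaches L-position 24 → W
From 25, the L positions reachable in one move are: 24.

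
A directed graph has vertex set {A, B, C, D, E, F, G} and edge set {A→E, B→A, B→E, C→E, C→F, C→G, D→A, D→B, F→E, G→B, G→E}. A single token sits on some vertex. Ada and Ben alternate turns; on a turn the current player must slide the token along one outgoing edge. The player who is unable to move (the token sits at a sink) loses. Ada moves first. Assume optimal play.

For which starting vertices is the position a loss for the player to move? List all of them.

Positions with no move are L. A position that does have a move is losing for the player to move precisely when every available move leads to a winning position for the opponent. Fill in the labels:
Every edge goes from a vertex to one that appears earlier in the order E, A, B, G, F, C, D, so processing vertices in that order labels each vertex after all of its successors.
E: no outgoing edge → L
A: →E(L), so W
B: →E(L), so W
G: →E(L), so W
F: →E(L), so W
C: →E(L), so W
D: →B(W), A(W) — all W, so L
The losing starting vertices are exactly the entries labelled L in this table (2 of them).

D, E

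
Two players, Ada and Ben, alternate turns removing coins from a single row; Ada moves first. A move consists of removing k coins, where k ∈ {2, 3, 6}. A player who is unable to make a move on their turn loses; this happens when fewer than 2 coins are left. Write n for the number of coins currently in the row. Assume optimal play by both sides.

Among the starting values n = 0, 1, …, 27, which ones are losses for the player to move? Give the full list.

0, 1, 5, 9, 10, 14, 18, 19, 23, 27

Classify positions by backward induction: terminal positions (no move available) are L. From any other position, the mover wins iff some move reaches an L.
n=0: no move → L
n=1: no move → L
n=2: can move to 0, which is L ⇒ W
n=3: can move to 1, which is L ⇒ W
n=4: can move to 1, which is L ⇒ W
n=5: moves to 3(W), 2(W); every one is W ⇒ L
n=6: can move to 0, which is L ⇒ W
n=7: can move to 5, which is L ⇒ W
n=8: can move to 5, which is L ⇒ W
n=9: moves to 7(W), 6(W), 3(W); every one is W ⇒ L
n=10: moves to 8(W), 7(W), 4(W); every one is W ⇒ L
n=11: can move to 9, which is L ⇒ W
n=12: can move to 10, which is L ⇒ W
n=13: can move to 10, which is L ⇒ W
n=14: moves to 12(W), 11(W), 8(W); every one is W ⇒ L
n=15: can move to 9, which is L ⇒ W
n=16: can move to 14, which is L ⇒ W
n=17: can move to 14, which is L ⇒ W
n=18: moves to 16(W), 15(W), 12(W); every one is W ⇒ L
n=19: moves to 17(W), 16(W), 13(W); every one is W ⇒ L
n=20: can move to 18, which is L ⇒ W
n=21: can move to 19, which is L ⇒ W
n=22: can move to 19, which is L ⇒ W
n=23: moves to 21(W), 20(W), 17(W); every one is W ⇒ L
n=24: can move to 18, which is L ⇒ W
n=25: can move to 23, which is L ⇒ W
n=26: can move to 23, which is L ⇒ W
n=27: moves to 25(W), 24(W), 21(W); every one is W ⇒ L
The losing starting values of n are exactly the entries labelled L in this table (10 of them).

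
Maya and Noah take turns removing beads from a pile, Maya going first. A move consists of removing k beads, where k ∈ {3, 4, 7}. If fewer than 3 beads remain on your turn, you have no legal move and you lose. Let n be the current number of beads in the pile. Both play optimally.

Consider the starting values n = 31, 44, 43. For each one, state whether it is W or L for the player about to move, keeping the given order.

31: L, 44: W, 43: W

Positions with no move are L. A position that does have a move is losing for the player to move precisely when every available move leads to a winning position for the opponent. Fill in the labels:
n=0: no move → L
n=1: no move → L
n=2: no move → L
n=3: can move to 0, which is L ⇒ W
n=4: can move to 1, which is L ⇒ W
n=5: can move to 2, which is L ⇒ W
n=6: can move to 2, which is L ⇒ W
n=7: can move to 0, which is L ⇒ W
n=8: can move to 1, which is L ⇒ W
n=9: can move to 2, which is L ⇒ W
n=10: moves to 7(W), 6(W), 3(W); every one is W ⇒ L
n=11: moves to 8(W), 7(W), 4(W); every one is W ⇒ L
n=12: moves to 9(W), 8(W), 5(W); every one is W ⇒ L
n=13: can move to 10, which is L ⇒ W
n=14: can move to 11, which is L ⇒ W
n=15: can move to 12, which is L ⇒ W
n=16: can move to 12, which is L ⇒ W
n=17: can move to 10, which is L ⇒ W
n=18: can move to 11, which is L ⇒ W
n=19: can move to 12, which is L ⇒ W
n=20: moves to 17(W), 16(W), 13(W); every one is W ⇒ L
n=21: moves to 18(W), 17(W), 14(W); every one is W ⇒ L
n=22: moves to 19(W), 18(W), 15(W); every one is W ⇒ L
n=23: can move to 20, which is L ⇒ W
n=24: can move to 21, which is L ⇒ W
n=25: can move to 22, which is L ⇒ W
n=26: can move to 22, which is L ⇒ W
n=27: can move to 20, which is L ⇒ W
n=28: can move to 21, which is L ⇒ W
n=29: can move to 22, which is L ⇒ W
n=30: moves to 27(W), 26(W), 23(W); every one is W ⇒ L
n=31: moves to 28(W), 27(W), 24(W); every one is W ⇒ L
n=32: moves to 29(W), 28(W), 25(W); every one is W ⇒ L
n=33: can move to 30, which is L ⇒ W
n=34: can move to 31, which is L ⇒ W
n=35: can move to 32, which is L ⇒ W
n=36: can move to 32, which is L ⇒ W
n=37: can move to 30, which is L ⇒ W
n=38: can move to 31, which is L ⇒ W
n=39: can move to 32, which is L ⇒ W
n=40: moves to 37(W), 36(W), 33(W); every one is W ⇒ L
n=41: moves to 38(W), 37(W), 34(W); every one is W ⇒ L
n=42: moves to 39(W), 38(W), 35(W); every one is W ⇒ L
n=43: can move to 40, which is L ⇒ W
n=44: can move to 41, which is L ⇒ W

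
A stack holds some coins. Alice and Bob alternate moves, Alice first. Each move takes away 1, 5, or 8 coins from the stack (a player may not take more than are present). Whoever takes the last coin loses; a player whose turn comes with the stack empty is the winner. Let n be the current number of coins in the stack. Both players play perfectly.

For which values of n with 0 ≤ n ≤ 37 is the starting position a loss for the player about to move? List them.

Label each position W (a win for the player to move) or L (a loss). A position with no legal move is W; any other position is W exactly when some move reaches an L, and L when every move reaches a W.
n=0: no move; the opponent has just taken the last coin and therefore loses → W
n=1: only reaches 0(W), which is W → L
n=2: reaches L-position 1 → W
n=3: only reaches 2(W), which is W → L
n=4: reaches L-position 3 → W
n=5: only reaches 4(W), 0(W), all W → L
n=6: reaches L-position 5 → W
n=7: only reaches 6(W), 2(W), all W → L
n=8: reaches L-position 7 → W
n=9: reaches L-position 1 → W
n=10: reaches L-position 5 → W
n=11: reaches L-position 3 → W
n=12: reaches L-position 7 → W
n=13: reaches L-position 5 → W
n=14: only reaches 13(W), 9(W), 6(W), all W → L
n=15: reaches L-position 14 → W
n=16: only reaches 15(W), 11(W), 8(W), all W → L
n=17: reaches L-position 16 → W
n=18: only reaches 17(W), 13(W), 10(W), all W → L
n=19: reaches L-position 18 → W
n=20: only reaches 19(W), 15(W), 12(W), all W → L
n=21: reaches L-position 20 → W
n=22: reaches L-position 14 → W
n=23: reaches L-position 18 → W
n=24: reaches L-position 16 → W
n=25: reaches L-position 20 → W
n=26: reaches L-position 18 → W
n=27: only reaches 26(W), 22(W), 19(W), all W → L
n=28: reaches L-position 27 → W
n=29: only reaches 28(W), 24(W), 21(W), all W → L
n=30: reaches L-position 29 → W
n=31: only reaches 30(W), 26(W), 23(W), all W → L
n=32: reaches L-position 31 → W
n=33: only reaches 32(W), 28(W), 25(W), all W → L
n=34: reaches L-position 33 → W
n=35: reaches L-position 27 → W
n=36: reaches L-position 31 → W
n=37: reaches L-position 29 → W
Reading off the rows marked L gives the requested list; there are 12 such values of n.

1, 3, 5, 7, 14, 16, 18, 20, 27, 29, 31, 33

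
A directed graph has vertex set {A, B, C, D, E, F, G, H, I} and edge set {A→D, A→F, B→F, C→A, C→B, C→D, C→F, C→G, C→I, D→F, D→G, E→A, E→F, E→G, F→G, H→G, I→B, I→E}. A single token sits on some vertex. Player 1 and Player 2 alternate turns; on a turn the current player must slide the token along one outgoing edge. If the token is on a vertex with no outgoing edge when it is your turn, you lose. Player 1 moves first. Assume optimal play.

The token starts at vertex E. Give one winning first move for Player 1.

Work bottom-up. With no move the player to move loses. Otherwise the position is W if at least one move leads to an L position for the opponent, and L if every move leads to a W.
Every edge goes from a vertex to one that appears earlier in the order G, F, D, A, B, E, I, C, H, so processing vertices in that order labels each vertex after all of its successors.
G: no outgoing edge → L
F: →G(L), so W
D: →G(L), so W
A: →D(W), F(W) — all W, so L
B: →F(W) only, which is W, so L
E: →A(L), so W
I: →B(L), so W
C: →B(L), so W
H: →G(L), so W
From E, the L positions reachable in one move are: A, G. Any move reaching one of these is winning.

Move to A.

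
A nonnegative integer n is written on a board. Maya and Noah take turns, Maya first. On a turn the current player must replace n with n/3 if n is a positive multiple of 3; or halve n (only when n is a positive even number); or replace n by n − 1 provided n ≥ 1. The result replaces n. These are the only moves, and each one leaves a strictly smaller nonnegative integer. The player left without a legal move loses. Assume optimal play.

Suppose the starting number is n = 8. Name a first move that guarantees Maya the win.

Compute win/loss labels from the base case upward. A position with no move is L. Any other position is W if it can reach an L in one move, else L.
n=0: no move → L
n=1: →0(L), so W
n=2: →1(W) only, which is W, so L
n=3: →2(L), so W
n=4: →2(L), so W
n=5: →4(W) only, which is W, so L
n=6: →2(L), so W
n=7: →6(W) only, which is W, so L
n=8: →7(L), so W
From 8, the L positions reachable in one move are: 7.

Move to 7.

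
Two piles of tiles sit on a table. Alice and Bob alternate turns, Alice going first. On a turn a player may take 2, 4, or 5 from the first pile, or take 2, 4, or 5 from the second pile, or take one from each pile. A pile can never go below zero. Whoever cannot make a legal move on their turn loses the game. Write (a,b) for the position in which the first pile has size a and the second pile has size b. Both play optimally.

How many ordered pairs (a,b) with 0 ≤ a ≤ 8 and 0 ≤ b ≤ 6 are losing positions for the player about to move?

Label each position W (a win for the player to move) or L (a loss). A position with no legal move is L; any other position is W exactly when some move reaches an L, and L when every move reaches a W.
Every move lowers a or b (never raises either), so fill the grid row by row in increasing a, and left to right within a row: each cell's successors are then already labelled.
      b=0  b=1  b=2  b=3  b=4  b=5  b=6
a=0:    L    L    W    W    W    W    W
a=1:    L    W    W    L    W    W    L
a=2:    W    W    L    L    W    W    W
a=3:    W    L    L    W    W    W    W
a=4:    W    W    W    W    L    L    W
a=5:    W    W    W    W    L    W    W
a=6:    W    L    W    W    W    W    W
a=7:    L    W    W    W    W    W    L
a=8:    L    W    W    L    W    W    L
Cells with no legal move (terminal, hence L): (0,0), (0,1), (1,0).
The remaining L cells, each justified by listing all of its moves:
(1,3): only reaches (1,1)(W), (0,2)(W), all W → L
(1,6): only reaches (1,4)(W), (1,2)(W), (1,1)(W), (0,5)(W), all W → L
(2,2): only reaches (0,2)(W), (2,0)(W), (1,1)(W), all W → L
(2,3): only reaches (0,3)(W), (2,1)(W), (1,2)(W), all W → L
(3,1): only reaches (1,1)(W), (2,0)(W), all W → L
(3,2): only reaches (1,2)(W), (3,0)(W), (2,1)(W), all W → L
(4,4): only reaches (2,4)(W), (0,4)(W), (4,2)(W), (4,0)(W), (3,3)(W), all W → L
(4,5): only reaches (2,5)(W), (0,5)(W), (4,3)(W), (4,1)(W), (4,0)(W), (3,4)(W), all W → L
(5,4): only reaches (3,4)(W), (1,4)(W), (0,4)(W), (5,2)(W), (5,0)(W), (4,3)(W), all W → L
(6,1): only reaches (4,1)(W), (2,1)(W), (1,1)(W), (5,0)(W), all W → L
(7,0): only reaches (5,0)(W), (3,0)(W), (2,0)(W), all W → L
(7,6): only reaches (5,6)(W), (3,6)(W), (2,6)(W), (7,4)(W), (7,2)(W), (7,1)(W), (6,5)(W), all W → L
(8,0): only reaches (6,0)(W), (4,0)(W), (3,0)(W), all W → L
(8,3): only reaches (6,3)(W), (4,3)(W), (3,3)(W), (8,1)(W), (7,2)(W), all W → L
(8,6): only reaches (6,6)(W), (4,6)(W), (3,6)(W), (8,4)(W), (8,2)(W), (8,1)(W), (7,5)(W), all W → L
Every other cell has at least one move into one of the L cells above, so it is W.
L cells per row: a=0: 2, a=1: 3, a=2: 2, a=3: 2, a=4: 2, a=5: 1, a=6: 1, a=7: 2, a=8: 3; total 18.

18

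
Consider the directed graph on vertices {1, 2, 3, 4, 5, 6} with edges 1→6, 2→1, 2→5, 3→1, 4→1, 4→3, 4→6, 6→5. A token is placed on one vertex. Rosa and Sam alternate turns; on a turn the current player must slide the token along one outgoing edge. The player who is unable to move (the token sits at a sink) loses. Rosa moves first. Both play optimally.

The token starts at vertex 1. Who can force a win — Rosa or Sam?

Build the W/L table. Terminal = L. A non-terminal position is W if it has a move to some L; otherwise it is L.
Every edge goes from a vertex to one that appears earlier in the order 5, 6, 1, 2, 3, 4, so processing vertices in that order labels each vertex after all of its successors.
5: no outgoing edge → L
6: W (go to 5, an L position)
1: L (sole option 6(W) is W)
2: W (go to 1, an L position)
3: W (go to 1, an L position)
4: W (go to 1, an L position)
The starting position 1 is L: whatever Rosa does, the opponent receives a W position.

Sam wins.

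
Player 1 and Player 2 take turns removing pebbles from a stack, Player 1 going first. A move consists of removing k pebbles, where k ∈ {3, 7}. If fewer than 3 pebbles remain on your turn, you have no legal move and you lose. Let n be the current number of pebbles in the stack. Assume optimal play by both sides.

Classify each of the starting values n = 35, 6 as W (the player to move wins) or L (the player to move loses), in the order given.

35: W, 6: L

Work bottom-up. With no move the player to move loses. Otherwise the position is W if at least one move leads to an L position for the opponent, and L if every move leads to a W.
n=0: no move → L
n=1: no move → L
n=2: no move → L
n=3: can move to 0, which is L ⇒ W
n=4: can move to 1, which is L ⇒ W
n=5: can move to 2, which is L ⇒ W
n=6: the only move is to 3(W), a W ⇒ L
n=7: can move to 0, which is L ⇒ W
n=8: can move to 1, which is L ⇒ W
n=9: can move to 6, which is L ⇒ W
n=10: moves to 7(W), 3(W); every one is W ⇒ L
n=11: moves to 8(W), 4(W); every one is W ⇒ L
n=12: moves to 9(W), 5(W); every one is W ⇒ L
n=13: can move to 10, which is L ⇒ W
n=14: can move to 11, which is L ⇒ W
n=15: can move to 12, which is L ⇒ W
n=16: moves to 13(W), 9(W); every one is W ⇒ L
n=17: can move to 10, which is L ⇒ W
n=18: can move to 11, which is L ⇒ W
n=19: can move to 16, which is L ⇒ W
n=20: moves to 17(W), 13(W); every one is W ⇒ L
n=21: moves to 18(W), 14(W); every one is W ⇒ L
n=22: moves to 19(W), 15(W); every one is W ⇒ L
n=23: can move to 20, which is L ⇒ W
n=24: can move to 21, which is L ⇒ W
n=25: can move to 22, which is L ⇒ W
n=26: moves to 23(W), 19(W); every one is W ⇒ L
n=27: can move to 20, which is L ⇒ W
n=28: can move to 21, which is L ⇒ W
n=29: can move to 26, which is L ⇒ W
n=30: moves to 27(W), 23(W); every one is W ⇒ L
n=31: moves to 28(W), 24(W); every one is W ⇒ L
n=32: moves to 29(W), 25(W); every one is W ⇒ L
n=33: can move to 30, which is L ⇒ W
n=34: can move to 31, which is L ⇒ W
n=35: can move to 32, which is L ⇒ W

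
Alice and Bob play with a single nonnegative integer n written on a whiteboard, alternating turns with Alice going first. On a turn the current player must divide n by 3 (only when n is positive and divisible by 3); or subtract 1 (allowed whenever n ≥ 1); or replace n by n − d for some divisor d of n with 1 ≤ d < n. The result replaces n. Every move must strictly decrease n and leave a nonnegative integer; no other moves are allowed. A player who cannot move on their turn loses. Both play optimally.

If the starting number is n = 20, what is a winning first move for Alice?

Build the W/L table. Terminal = L. A non-terminal position is W if it has a move to some L; otherwise it is L.
n=0: no move → L
n=1: can move to 0, which is L ⇒ W
n=2: the only move is to 1(W), a W ⇒ L
n=3: can move to 2, which is L ⇒ W
n=4: can move to 2, which is L ⇒ W
n=5: the only move is to 4(W), a W ⇒ L
n=6: can move to 2, which is L ⇒ W
n=7: the only move is to 6(W), a W ⇒ L
n=8: can move to 7, which is L ⇒ W
n=9: moves to 3(W), 6(W), 8(W); every one is W ⇒ L
n=10: can move to 5, which is L ⇒ W
n=11: the only move is to 10(W), a W ⇒ L
n=12: can move to 9, which is L ⇒ W
n=13: the only move is to 12(W), a W ⇒ L
n=14: can move to 7, which is L ⇒ W
n=15: can move to 5, which is L ⇒ W
n=16: moves to 8(W), 12(W), 14(W), 15(W); every one is W ⇒ L
n=17: can move to 16, which is L ⇒ W
n=18: can move to 9, which is L ⇒ W
n=19: the only move is to 18(W), a W ⇒ L
n=20: can move to 16, which is L ⇒ W
From 20, the L positions reachable in one move are: 16, 19. Any move reaching one of these is winning.

Move to 16.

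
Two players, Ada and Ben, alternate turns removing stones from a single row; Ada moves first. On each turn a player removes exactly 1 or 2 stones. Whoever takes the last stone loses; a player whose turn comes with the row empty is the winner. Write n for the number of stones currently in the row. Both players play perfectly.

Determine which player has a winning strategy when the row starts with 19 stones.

Ben wins.

Compute win/loss labels from the base case upward. A position with no move is W. Any other position is W if it can reach an L in one move, else L.
n=0: no move; the opponent has just taken the last stone and therefore loses → W
n=1: →0(W) only, which is W, so L
n=2: →1(L), so W
n=3: →1(L), so W
n=4: →3(W), 2(W) — all W, so L
n=5: →4(L), so W
n=6: →4(L), so W
n=7: →6(W), 5(W) — all W, so L
n=8: →7(L), so W
n=9: →7(L), so W
n=10: →9(W), 8(W) — all W, so L
n=11: →10(L), so W
n=12: →10(L), so W
n=13: →12(W), 11(W) — all W, so L
n=14: →13(L), so W
n=15: →13(L), so W
n=16: →15(W), 14(W) — all W, so L
n=17: →16(L), so W
n=18: →16(L), so W
n=19: →18(W), 17(W) — all W, so L
Every move from 19 reaches a W position, so the mover loses.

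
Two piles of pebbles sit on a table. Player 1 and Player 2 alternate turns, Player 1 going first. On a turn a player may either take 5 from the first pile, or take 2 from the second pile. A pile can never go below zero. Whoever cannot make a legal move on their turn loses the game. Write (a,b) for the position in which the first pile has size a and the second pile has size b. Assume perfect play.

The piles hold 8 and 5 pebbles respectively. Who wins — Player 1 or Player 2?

Player 1 wins.

Classify positions by backward induction: terminal positions (no move available) are L. From any other position, the mover wins iff some move reaches an L.
No move ever increases a pile, so every position that can arise here has a ≤ 8 and b ≤ 5; it is enough to label the cells with 0 ≤ a ≤ 8 and 0 ≤ b ≤ 5.
Every move lowers a or b (never raises either), so fill the grid row by row in increasing a, and left to right within a row: each cell's successors are then already labelled.
      b=0  b=1  b=2  b=3  b=4  b=5
a=0:    L    L    W    W    L    L
a=1:    L    L    W    W    L    L
a=2:    L    L    W    W    L    L
a=3:    L    L    W    W    L    L
a=4:    L    L    W    W    L    L
a=5:    W    W    L    L    W    W
a=6:    W    W    L    L    W    W
a=7:    W    W    L    L    W    W
a=8:    W    W    L    L    W    W
Cells with no legal move (terminal, hence L): (0,0), (0,1), (1,0), (1,1), (2,0), (2,1), (3,0), (3,1), (4,0), (4,1).
The remaining L cells, each justified by listing all of its moves:
(0,4): →(0,2)(W) only, which is W, so L
(0,5): →(0,3)(W) only, which is W, so L
(1,4): →(1,2)(W) only, which is W, so L
(1,5): →(1,3)(W) only, which is W, so L
(2,4): →(2,2)(W) only, which is W, so L
(2,5): →(2,3)(W) only, which is W, so L
(3,4): →(3,2)(W) only, which is W, so L
(3,5): →(3,3)(W) only, which is W, so L
(4,4): →(4,2)(W) only, which is W, so L
(4,5): →(4,3)(W) only, which is W, so L
(5,2): →(0,2)(W), (5,0)(W) — all W, so L
(5,3): →(0,3)(W), (5,1)(W) — all W, so L
(6,2): →(1,2)(W), (6,0)(W) — all W, so L
(6,3): →(1,3)(W), (6,1)(W) — all W, so L
(7,2): →(2,2)(W), (7,0)(W) — all W, so L
(7,3): →(2,3)(W), (7,1)(W) — all W, so L
(8,2): →(3,2)(W), (8,0)(W) — all W, so L
(8,3): →(3,3)(W), (8,1)(W) — all W, so L
Every other cell has at least one move into one of the L cells above, so it is W.
From (8,5) Player 1 can move to (3,5), reaching an L position.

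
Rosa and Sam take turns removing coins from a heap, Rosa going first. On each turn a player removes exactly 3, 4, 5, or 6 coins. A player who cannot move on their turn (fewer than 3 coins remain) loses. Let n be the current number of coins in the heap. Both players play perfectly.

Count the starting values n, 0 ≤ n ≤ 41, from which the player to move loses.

15

Label each position W (a win for the player to move) or L (a loss). A position with no legal move is L; any other position is W exactly when some move reaches an L, and L when every move reaches a W.
n=0: no move → L
n=1: no move → L
n=2: no move → L
n=3: →0(L), so W
n=4: →1(L), so W
n=5: →2(L), so W
n=6: →2(L), so W
n=7: →2(L), so W
n=8: →2(L), so W
n=9: →6(W), 5(W), 4(W), 3(W) — all W, so L
n=10: →7(W), 6(W), 5(W), 4(W) — all W, so L
n=11: →8(W), 7(W), 6(W), 5(W) — all W, so L
n=12: →9(L), so W
n=13: →10(L), so W
n=14: →11(L), so W
n=15: →11(L), so W
n=16: →11(L), so W
n=17: →11(L), so W
n=18: →15(W), 14(W), 13(W), 12(W) — all W, so L
n=19: →16(W), 15(W), 14(W), 13(W) — all W, so L
n=20: →17(W), 16(W), 15(W), 14(W) — all W, so L
n=21: →18(L), so W
n=22: →19(L), so W
n=23: →20(L), so W
n=24: →20(L), so W
n=25: →20(L), so W
n=26: →20(L), so W
n=27: →24(W), 23(W), 22(W), 21(W) — all W, so L
n=28: →25(W), 24(W), 23(W), 22(W) — all W, so L
n=29: →26(W), 25(W), 24(W), 23(W) — all W, so L
n=30: →27(L), so W
n=31: →28(L), so W
n=32: →29(L), so W
n=33: →29(L), so W
n=34: →29(L), so W
n=35: →29(L), so W
n=36: →33(W), 32(W), 31(W), 30(W) — all W, so L
n=37: →34(W), 33(W), 32(W), 31(W) — all W, so L
n=38: →35(W), 34(W), 33(W), 32(W) — all W, so L
n=39: →36(L), so W
n=40: →37(L), so W
n=41: →38(L), so W
L entries with 0 ≤ n ≤ 41: n = 0, 1, 2, 9, 10, 11, 18, 19, 20, 27, 28, 29, 36, 37, 38; that makes 15.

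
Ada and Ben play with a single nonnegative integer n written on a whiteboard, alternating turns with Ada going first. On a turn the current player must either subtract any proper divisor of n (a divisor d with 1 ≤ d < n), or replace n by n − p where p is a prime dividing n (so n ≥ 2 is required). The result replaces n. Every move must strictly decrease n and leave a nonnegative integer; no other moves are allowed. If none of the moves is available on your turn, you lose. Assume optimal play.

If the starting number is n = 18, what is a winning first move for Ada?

Move to 9.

Compute win/loss labels from the base case upward. A position with no move is L. Any other position is W if it can reach an L in one move, else L.
n=0: no move → L
n=1: no move → L
n=2: can move to 0, which is L ⇒ W
n=3: can move to 0, which is L ⇒ W
n=4: moves to 2(W), 3(W); every one is W ⇒ L
n=5: can move to 0, which is L ⇒ W
n=6: can move to 4, which is L ⇒ W
n=7: can move to 0, which is L ⇒ W
n=8: can move to 4, which is L ⇒ W
n=9: moves to 6(W), 8(W); every one is W ⇒ L
n=10: can move to 9, which is L ⇒ W
n=11: can move to 0, which is L ⇒ W
n=12: can move to 9, which is L ⇒ W
n=13: can move to 0, which is L ⇒ W
n=14: moves to 7(W), 12(W), 13(W); every one is W ⇒ L
n=15: can move to 14, which is L ⇒ W
n=16: can move to 14, which is L ⇒ W
n=17: can move to 0, which is L ⇒ W
n=18: can move to 9, which is L ⇒ W
From 18, the L positions reachable in one move are: 9.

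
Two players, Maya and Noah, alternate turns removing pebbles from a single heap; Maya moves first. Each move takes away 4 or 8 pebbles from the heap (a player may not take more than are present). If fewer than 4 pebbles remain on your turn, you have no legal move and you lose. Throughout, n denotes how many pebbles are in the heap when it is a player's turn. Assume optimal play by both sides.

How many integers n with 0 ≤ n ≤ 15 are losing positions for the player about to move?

Compute win/loss labels from the base case upward. A position with no move is L. Any other position is W if it can reach an L in one move, else L.
n=0: no move → L
n=1: no move → L
n=2: no move → L
n=3: no move → L
n=4: →0(L), so W
n=5: →1(L), so W
n=6: →2(L), so W
n=7: →3(L), so W
n=8: →0(L), so W
n=9: →1(L), so W
n=10: →2(L), so W
n=11: →3(L), so W
n=12: →8(W), 4(W) — all W, so L
n=13: →9(W), 5(W) — all W, so L
n=14: →10(W), 6(W) — all W, so L
n=15: →11(W), 7(W) — all W, so L
L entries with 0 ≤ n ≤ 15: n = 0, 1, 2, 3, 12, 13, 14, 15; that makes 8.

8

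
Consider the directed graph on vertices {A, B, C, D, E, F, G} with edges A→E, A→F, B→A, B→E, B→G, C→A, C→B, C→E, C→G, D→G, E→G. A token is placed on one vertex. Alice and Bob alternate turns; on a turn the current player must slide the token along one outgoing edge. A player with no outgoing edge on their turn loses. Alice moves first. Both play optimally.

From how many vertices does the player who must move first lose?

2

Positions with no move are L. A position that does have a move is losing for the player to move precisely when every available move leads to a winning position for the opponent. Fill in the labels:
Every edge goes from a vertex to one that appears earlier in the order F, G, E, A, D, B, C, so processing vertices in that order labels each vertex after all of its successors.
F: no outgoing edge → L
G: no outgoing edge → L
E: reaches L-position G → W
A: reaches L-position F → W
D: reaches L-position G → W
B: reaches L-position G → W
C: reaches L-position G → W
The L vertices are F, G; that is 2 in all.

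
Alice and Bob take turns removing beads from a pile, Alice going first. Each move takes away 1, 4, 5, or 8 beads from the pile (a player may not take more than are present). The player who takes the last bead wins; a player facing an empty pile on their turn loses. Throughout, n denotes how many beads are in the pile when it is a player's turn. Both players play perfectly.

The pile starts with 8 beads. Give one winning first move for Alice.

Positions with no move are L. A position that does have a move is losing for the player to move precisely when every available move leads to a winning position for the opponent. Fill in the labels:
n=0: no move → L
n=1: reaches L-position 0 → W
n=2: only reaches 1(W), which is W → L
n=3: reaches L-position 2 → W
n=4: reaches L-position 0 → W
n=5: reaches L-position 0 → W
n=6: reaches L-position 2 → W
n=7: reaches L-position 2 → W
n=8: reaches L-position 0 → W
From 8, the L positions reachable in one move are: 0.

Remove 8, leaving 0.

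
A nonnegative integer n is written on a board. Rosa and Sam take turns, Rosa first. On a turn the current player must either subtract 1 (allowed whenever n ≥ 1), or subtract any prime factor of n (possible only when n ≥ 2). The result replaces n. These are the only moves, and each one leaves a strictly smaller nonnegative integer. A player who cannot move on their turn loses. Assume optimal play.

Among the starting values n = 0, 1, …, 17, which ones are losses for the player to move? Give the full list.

0, 4, 8, 12, 16

Label each position W (a win for the player to move) or L (a loss). A position with no legal move is L; any other position is W exactly when some move reaches an L, and L when every move reaches a W.
n=0: no move → L
n=1: can move to 0, which is L ⇒ W
n=2: can move to 0, which is L ⇒ W
n=3: can move to 0, which is L ⇒ W
n=4: moves to 2(W), 3(W); every one is W ⇒ L
n=5: can move to 0, which is L ⇒ W
n=6: can move to 4, which is L ⇒ W
n=7: can move to 0, which is L ⇒ W
n=8: moves to 6(W), 7(W); every one is W ⇒ L
n=9: can move to 8, which is L ⇒ W
n=10: can move to 8, which is L ⇒ W
n=11: can move to 0, which is L ⇒ W
n=12: moves to 9(W), 10(W), 11(W); every one is W ⇒ L
n=13: can move to 0, which is L ⇒ W
n=14: can move to 12, which is L ⇒ W
n=15: can move to 12, which is L ⇒ W
n=16: moves to 14(W), 15(W); every one is W ⇒ L
n=17: can move to 0, which is L ⇒ W
The losing starting values of n are exactly the entries labelled L in this table (5 of them).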